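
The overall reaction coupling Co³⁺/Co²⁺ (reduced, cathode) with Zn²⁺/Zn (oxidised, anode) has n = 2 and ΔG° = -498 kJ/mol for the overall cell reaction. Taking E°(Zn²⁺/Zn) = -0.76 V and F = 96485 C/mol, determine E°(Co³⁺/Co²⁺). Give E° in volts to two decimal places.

E°cell = −ΔG°/(nF) = −(-498×10³)/((2)(96485)) = +2.581 V.
Since Co³⁺/Co²⁺ is the cathode and Zn²⁺/Zn the anode, E°cell = E°(Co³⁺/Co²⁺) − E°(Zn²⁺/Zn).
So E°(Co³⁺/Co²⁺) = E°cell + E°(Zn²⁺/Zn) = +2.581 + (-0.76) = +1.82 V.

+1.82 V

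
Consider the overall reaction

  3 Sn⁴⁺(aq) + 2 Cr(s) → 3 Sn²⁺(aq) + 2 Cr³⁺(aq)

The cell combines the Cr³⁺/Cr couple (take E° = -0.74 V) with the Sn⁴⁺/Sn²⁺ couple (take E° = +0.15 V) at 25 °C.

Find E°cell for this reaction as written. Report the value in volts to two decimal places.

+0.89 V

The Sn⁴⁺/Sn²⁺ couple has the higher reduction potential, so it is the cathode; Cr³⁺/Cr is oxidised at the anode.
E°cell = E°(cathode) − E°(anode) = (+0.15) − (-0.74) = +0.89 V.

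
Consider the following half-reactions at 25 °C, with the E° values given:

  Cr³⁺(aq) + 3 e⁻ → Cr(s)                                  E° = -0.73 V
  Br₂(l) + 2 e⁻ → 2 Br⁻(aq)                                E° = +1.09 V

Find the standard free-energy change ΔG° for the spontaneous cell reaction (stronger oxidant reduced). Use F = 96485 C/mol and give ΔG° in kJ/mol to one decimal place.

-1053.6 kJ/mol

Br₂/Br⁻ (E° = +1.09 V) is the cathode; Cr³⁺/Cr (E° = -0.73 V) is the anode, so E°cell = +1.82 V.
Balancing electrons gives n = 6 (lcm of 2 and 3).
ΔG° = −nFE° = −(6)(96485)(+1.82) = -1,053,616 J = -1053.6 kJ/mol.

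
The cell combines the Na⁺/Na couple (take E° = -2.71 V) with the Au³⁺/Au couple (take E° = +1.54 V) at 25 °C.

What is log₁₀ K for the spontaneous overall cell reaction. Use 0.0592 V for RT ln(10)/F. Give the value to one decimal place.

215.4

Cathode: Au³⁺/Au; anode: Na⁺/Na. E°cell = +4.25 V, n = 3.
log K = nE°cell / 0.0592 = (3)(+4.25) / 0.0592 = 215.4.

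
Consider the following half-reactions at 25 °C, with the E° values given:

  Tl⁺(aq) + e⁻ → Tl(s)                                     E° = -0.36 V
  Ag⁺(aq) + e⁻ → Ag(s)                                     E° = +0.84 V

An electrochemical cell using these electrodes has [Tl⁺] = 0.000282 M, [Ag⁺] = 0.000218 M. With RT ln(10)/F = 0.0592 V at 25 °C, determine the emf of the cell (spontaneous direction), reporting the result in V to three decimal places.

Ag⁺/Ag is the cathode (higher E°), Tl⁺/Tl the anode: E°cell = +0.84 − (-0.36) = +1.20 V, n = 1.
Overall: Ag⁺(aq) + Tl(s) → Ag(s) + Tl⁺(aq)
Q = [Tl⁺] / ([Ag⁺]); log Q = 0.112.
E = E° − (0.0592/n) log Q = +1.20 − (0.0592/1)(0.112) = +1.193 V.

+1.193 V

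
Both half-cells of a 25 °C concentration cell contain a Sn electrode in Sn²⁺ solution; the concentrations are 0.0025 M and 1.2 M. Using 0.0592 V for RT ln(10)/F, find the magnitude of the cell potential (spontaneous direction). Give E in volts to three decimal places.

+0.079 V

For a concentration cell E°cell = 0. The 1.2 M side is the cathode (reduction is favoured where [Sn²⁺] is higher).
With n = 2, E = −(0.0592/2) log([Sn²⁺]ₐₙ/[Sn²⁺]꜀ₐₜ) = −(0.0592/2) log(0.0025/1.2) = −(0.0592/2)(-2.681) = +0.079 V.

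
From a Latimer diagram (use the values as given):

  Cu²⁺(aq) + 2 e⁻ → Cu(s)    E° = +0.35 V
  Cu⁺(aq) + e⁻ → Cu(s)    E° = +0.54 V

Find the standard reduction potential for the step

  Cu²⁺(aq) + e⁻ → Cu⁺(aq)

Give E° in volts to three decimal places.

+0.160 V

Sequential free energies add, so n₃E°₃ = n₁E°₁ + n₂E°₂.
With n₃ = 2, and the known step contributing 1×(+0.54) V, the unknown satisfies 1·E° = 2×(+0.35) − 1×(+0.54) = +0.160.
E° = +0.160 / 1 = +0.160 V.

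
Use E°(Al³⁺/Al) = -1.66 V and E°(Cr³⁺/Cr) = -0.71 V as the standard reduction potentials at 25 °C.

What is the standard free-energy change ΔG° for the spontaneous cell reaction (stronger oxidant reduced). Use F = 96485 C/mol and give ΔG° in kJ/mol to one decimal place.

-275.0 kJ/mol

Cr³⁺/Cr (E° = -0.71 V) is the cathode; Al³⁺/Al (E° = -1.66 V) is the anode, so E°cell = +0.95 V.
Balancing electrons gives n = 3 (lcm of 3 and 3).
ΔG° = −nFE° = −(3)(96485)(+0.95) = -274,982 J = -275.0 kJ/mol.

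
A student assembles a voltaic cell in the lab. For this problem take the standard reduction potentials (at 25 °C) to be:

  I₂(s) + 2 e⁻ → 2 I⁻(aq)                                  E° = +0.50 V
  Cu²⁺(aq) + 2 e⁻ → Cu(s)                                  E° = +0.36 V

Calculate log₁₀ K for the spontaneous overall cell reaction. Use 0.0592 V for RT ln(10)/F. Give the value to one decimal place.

4.7

Cathode: I₂/I⁻; anode: Cu²⁺/Cu. E°cell = +0.14 V, n = 2.
log K = nE°cell / 0.0592 = (2)(+0.14) / 0.0592 = 4.7.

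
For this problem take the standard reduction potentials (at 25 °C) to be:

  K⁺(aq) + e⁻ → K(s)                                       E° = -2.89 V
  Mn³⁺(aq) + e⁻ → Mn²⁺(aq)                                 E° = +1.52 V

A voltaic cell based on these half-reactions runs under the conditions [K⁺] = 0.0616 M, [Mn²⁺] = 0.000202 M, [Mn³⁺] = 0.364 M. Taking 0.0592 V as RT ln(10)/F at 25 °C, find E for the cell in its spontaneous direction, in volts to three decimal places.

Mn³⁺/Mn²⁺ is the cathode (higher E°), K⁺/K the anode: E°cell = +1.52 − (-2.89) = +4.41 V, n = 1.
Overall: Mn³⁺(aq) + K(s) → Mn²⁺(aq) + K⁺(aq)
Q = [Mn²⁺]·[K⁺] / ([Mn³⁺]); log Q = -4.466.
E = E° − (0.0592/n) log Q = +4.41 − (0.0592/1)(-4.466) = +4.674 V.

+4.674 V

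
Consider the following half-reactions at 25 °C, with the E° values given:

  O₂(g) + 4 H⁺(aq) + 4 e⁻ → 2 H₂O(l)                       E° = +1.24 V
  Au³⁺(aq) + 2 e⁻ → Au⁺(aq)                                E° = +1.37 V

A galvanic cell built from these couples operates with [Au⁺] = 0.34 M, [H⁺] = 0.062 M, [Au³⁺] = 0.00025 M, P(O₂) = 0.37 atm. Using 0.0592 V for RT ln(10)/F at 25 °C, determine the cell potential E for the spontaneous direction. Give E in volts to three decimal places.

Au³⁺/Au⁺ is the cathode (higher E°), O₂/H₂O the anode: E°cell = +1.37 − (+1.24) = +0.13 V, n = 4.
Overall: 2 Au³⁺(aq) + 2 H₂O(l) → 2 Au⁺(aq) + O₂(g) + 4 H⁺(aq)
Q = [Au⁺]^2·P(O₂)·[H⁺]^4 / ([Au³⁺]^2); log Q = 1.005.
E = E° − (0.0592/n) log Q = +0.13 − (0.0592/4)(1.005) = +0.115 V.

+0.115 V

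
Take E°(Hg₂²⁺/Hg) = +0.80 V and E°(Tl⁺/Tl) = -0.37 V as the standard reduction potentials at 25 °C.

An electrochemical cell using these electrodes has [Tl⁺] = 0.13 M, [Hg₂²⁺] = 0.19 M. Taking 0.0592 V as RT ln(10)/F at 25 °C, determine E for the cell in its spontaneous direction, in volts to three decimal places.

Hg₂²⁺/Hg is the cathode (higher E°), Tl⁺/Tl the anode: E°cell = +0.80 − (-0.37) = +1.17 V, n = 2.
Overall: Hg₂²⁺(aq) + 2 Tl(s) → 2 Hg(l) + 2 Tl⁺(aq)
Q = [Tl⁺]^2 / ([Hg₂²⁺]); log Q = -1.051.
E = E° − (0.0592/n) log Q = +1.17 − (0.0592/2)(-1.051) = +1.201 V.

+1.201 V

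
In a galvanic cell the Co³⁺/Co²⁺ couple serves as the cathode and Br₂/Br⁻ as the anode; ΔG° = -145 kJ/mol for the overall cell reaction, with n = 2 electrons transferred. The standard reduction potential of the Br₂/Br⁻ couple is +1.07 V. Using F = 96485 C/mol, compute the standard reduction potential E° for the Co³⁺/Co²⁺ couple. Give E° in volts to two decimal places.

E°cell = −ΔG°/(nF) = −(-145×10³)/((2)(96485)) = +0.751 V.
Since Co³⁺/Co²⁺ is the cathode and Br₂/Br⁻ the anode, E°cell = E°(Co³⁺/Co²⁺) − E°(Br₂/Br⁻).
So E°(Co³⁺/Co²⁺) = E°cell + E°(Br₂/Br⁻) = +0.751 + (+1.07) = +1.82 V.

+1.82 V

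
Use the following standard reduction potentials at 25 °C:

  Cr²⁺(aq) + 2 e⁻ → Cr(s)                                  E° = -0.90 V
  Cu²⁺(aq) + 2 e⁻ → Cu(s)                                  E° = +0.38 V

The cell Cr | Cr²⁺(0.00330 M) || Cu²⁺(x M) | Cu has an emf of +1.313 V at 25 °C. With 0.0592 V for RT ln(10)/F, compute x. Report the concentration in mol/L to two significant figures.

0.043 M

Cu²⁺/Cu is the cathode, Cr²⁺/Cr the anode: E°cell = +1.28 V, n = 2.
Overall reaction: Cu²⁺(aq) + Cr(s) → Cu(s) + Cr²⁺(aq); Q = [Cr²⁺]^1/[Cu²⁺]^1.
From E = E° − (0.0592/n) log Q: log Q = (E° − E)·n/0.0592 = (+1.28 − (+1.313))·2/0.0592 = -1.1149.
So 1·log[Cu²⁺] = 1·log(0.0033) − log Q = -2.4815 − (-1.1149) = -1.3666; [Cu²⁺] = 10^(-1.3666) ≈ 0.043 M.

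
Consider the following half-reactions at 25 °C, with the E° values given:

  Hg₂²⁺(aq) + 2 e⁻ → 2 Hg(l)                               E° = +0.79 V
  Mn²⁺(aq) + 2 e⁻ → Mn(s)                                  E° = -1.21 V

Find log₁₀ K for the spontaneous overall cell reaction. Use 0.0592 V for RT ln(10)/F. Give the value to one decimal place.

67.6

Cathode: Hg₂²⁺/Hg; anode: Mn²⁺/Mn. E°cell = +2.00 V, n = 2.
log K = nE°cell / 0.0592 = (2)(+2.00) / 0.0592 = 67.6.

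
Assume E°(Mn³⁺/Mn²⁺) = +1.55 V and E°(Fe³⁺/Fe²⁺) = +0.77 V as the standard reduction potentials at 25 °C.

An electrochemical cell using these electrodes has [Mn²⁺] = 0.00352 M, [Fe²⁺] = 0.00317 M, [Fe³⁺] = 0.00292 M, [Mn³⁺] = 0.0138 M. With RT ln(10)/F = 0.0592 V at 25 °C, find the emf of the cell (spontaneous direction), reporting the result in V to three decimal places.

+0.817 V

Mn³⁺/Mn²⁺ is the cathode (higher E°), Fe³⁺/Fe²⁺ the anode: E°cell = +1.55 − (+0.77) = +0.78 V, n = 1.
Overall: Mn³⁺(aq) + Fe²⁺(aq) → Mn²⁺(aq) + Fe³⁺(aq)
Q = [Mn²⁺]·[Fe³⁺] / ([Mn³⁺]·[Fe²⁺]); log Q = -0.629.
E = E° − (0.0592/n) log Q = +0.78 − (0.0592/1)(-0.629) = +0.817 V.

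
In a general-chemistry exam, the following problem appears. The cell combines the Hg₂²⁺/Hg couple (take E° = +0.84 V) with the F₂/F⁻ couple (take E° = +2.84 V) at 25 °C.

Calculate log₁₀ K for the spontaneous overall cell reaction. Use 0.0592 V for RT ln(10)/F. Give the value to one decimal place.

Cathode: F₂/F⁻; anode: Hg₂²⁺/Hg. E°cell = +2.00 V, n = 2.
log K = nE°cell / 0.0592 = (2)(+2.00) / 0.0592 = 67.6.

67.6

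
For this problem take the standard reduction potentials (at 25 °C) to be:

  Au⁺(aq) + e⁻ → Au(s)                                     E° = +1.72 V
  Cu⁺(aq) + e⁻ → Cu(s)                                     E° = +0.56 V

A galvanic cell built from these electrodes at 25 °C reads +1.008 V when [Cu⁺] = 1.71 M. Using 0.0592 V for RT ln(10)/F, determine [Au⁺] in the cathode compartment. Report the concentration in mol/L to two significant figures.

0.0046 M

Au⁺/Au is the cathode, Cu⁺/Cu the anode: E°cell = +1.16 V, n = 1.
Overall reaction: Au⁺(aq) + Cu(s) → Au(s) + Cu⁺(aq); Q = [Cu⁺]^1/[Au⁺]^1.
From E = E° − (0.0592/n) log Q: log Q = (E° − E)·n/0.0592 = (+1.16 − (+1.008))·1/0.0592 = 2.5676.
So 1·log[Au⁺] = 1·log(1.71) − log Q = 0.2330 − (2.5676) = -2.3346; [Au⁺] = 10^(-2.3346) ≈ 0.0046 M.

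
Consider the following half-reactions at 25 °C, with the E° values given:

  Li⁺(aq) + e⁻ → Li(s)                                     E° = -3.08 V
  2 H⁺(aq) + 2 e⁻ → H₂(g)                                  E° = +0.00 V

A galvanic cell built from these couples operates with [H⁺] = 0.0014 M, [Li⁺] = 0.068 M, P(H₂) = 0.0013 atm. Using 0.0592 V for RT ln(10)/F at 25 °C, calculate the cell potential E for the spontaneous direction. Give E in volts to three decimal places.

H⁺/H₂ is the cathode (higher E°), Li⁺/Li the anode: E°cell = +0.00 − (-3.08) = +3.08 V, n = 2.
Overall: 2 H⁺(aq) + 2 Li(s) → H₂(g) + 2 Li⁺(aq)
Q = P(H₂)·[Li⁺]^2 / ([H⁺]^2); log Q = 0.487.
E = E° − (0.0592/n) log Q = +3.08 − (0.0592/2)(0.487) = +3.066 V.

+3.066 V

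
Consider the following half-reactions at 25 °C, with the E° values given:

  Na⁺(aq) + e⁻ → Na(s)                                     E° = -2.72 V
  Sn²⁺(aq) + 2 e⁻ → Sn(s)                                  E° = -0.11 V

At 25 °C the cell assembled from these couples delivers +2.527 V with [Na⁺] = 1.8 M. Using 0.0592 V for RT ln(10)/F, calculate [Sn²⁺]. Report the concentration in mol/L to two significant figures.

0.0051 M

Sn²⁺/Sn is the cathode, Na⁺/Na the anode: E°cell = +2.61 V, n = 2.
Overall reaction: Sn²⁺(aq) + 2 Na(s) → Sn(s) + 2 Na⁺(aq); Q = [Na⁺]^2/[Sn²⁺]^1.
From E = E° − (0.0592/n) log Q: log Q = (E° − E)·n/0.0592 = (+2.61 − (+2.527))·2/0.0592 = 2.8041.
So 1·log[Sn²⁺] = 2·log(1.8) − log Q = 0.5105 − (2.8041) = -2.2936; [Sn²⁺] = 10^(-2.2936) ≈ 0.0051 M.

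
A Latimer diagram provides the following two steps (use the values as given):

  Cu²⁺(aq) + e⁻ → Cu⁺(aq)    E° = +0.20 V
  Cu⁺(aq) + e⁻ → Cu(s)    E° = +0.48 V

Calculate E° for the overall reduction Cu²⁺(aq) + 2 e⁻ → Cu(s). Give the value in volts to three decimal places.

+0.340 V

Since ΔG° = −nFE° is additive over sequential reductions, n₃E°₃ = n₁E°₁ + n₂E°₂.
E°₃ = (1×+0.20 + 1×+0.48) / 2 = (+0.680) / 2 = +0.340 V.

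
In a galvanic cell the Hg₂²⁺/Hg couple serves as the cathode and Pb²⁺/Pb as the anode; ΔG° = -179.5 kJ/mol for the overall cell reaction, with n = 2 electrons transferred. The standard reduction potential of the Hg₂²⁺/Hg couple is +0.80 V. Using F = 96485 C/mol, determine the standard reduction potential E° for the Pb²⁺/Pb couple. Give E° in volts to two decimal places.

E°cell = −ΔG°/(nF) = −(-179.5×10³)/((2)(96485)) = +0.930 V.
Since Hg₂²⁺/Hg is the cathode and Pb²⁺/Pb the anode, E°cell = E°(Hg₂²⁺/Hg) − E°(Pb²⁺/Pb).
So E°(Pb²⁺/Pb) = E°(Hg₂²⁺/Hg) − E°cell = (+0.80) − (+0.930) = -0.13 V.

-0.13 V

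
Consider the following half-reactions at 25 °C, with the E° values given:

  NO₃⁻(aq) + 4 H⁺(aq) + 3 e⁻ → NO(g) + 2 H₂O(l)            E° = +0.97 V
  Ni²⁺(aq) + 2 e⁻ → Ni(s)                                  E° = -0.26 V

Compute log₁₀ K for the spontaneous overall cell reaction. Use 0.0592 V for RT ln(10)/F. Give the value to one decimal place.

124.7

Cathode: NO₃⁻/NO; anode: Ni²⁺/Ni. E°cell = +1.23 V, n = 6.
log K = nE°cell / 0.0592 = (6)(+1.23) / 0.0592 = 124.7.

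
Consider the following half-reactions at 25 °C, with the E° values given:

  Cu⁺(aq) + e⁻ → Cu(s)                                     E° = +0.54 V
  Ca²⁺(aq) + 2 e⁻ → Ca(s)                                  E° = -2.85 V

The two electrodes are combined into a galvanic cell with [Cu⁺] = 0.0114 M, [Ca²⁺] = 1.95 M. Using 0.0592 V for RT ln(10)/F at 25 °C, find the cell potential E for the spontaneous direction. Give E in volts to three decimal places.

+3.266 V

Cu⁺/Cu is the cathode (higher E°), Ca²⁺/Ca the anode: E°cell = +0.54 − (-2.85) = +3.39 V, n = 2.
Overall: 2 Cu⁺(aq) + Ca(s) → 2 Cu(s) + Ca²⁺(aq)
Q = [Ca²⁺] / ([Cu⁺]^2); log Q = 4.176.
E = E° − (0.0592/n) log Q = +3.39 − (0.0592/2)(4.176) = +3.266 V.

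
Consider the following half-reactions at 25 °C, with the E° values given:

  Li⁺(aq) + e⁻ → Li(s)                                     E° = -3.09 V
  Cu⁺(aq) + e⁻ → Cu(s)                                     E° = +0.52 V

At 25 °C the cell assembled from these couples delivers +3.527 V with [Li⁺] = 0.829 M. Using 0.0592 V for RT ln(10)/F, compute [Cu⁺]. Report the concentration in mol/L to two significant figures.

0.033 M

Cu⁺/Cu is the cathode, Li⁺/Li the anode: E°cell = +3.61 V, n = 1.
Overall reaction: Cu⁺(aq) + Li(s) → Cu(s) + Li⁺(aq); Q = [Li⁺]^1/[Cu⁺]^1.
From E = E° − (0.0592/n) log Q: log Q = (E° − E)·n/0.0592 = (+3.61 − (+3.527))·1/0.0592 = 1.4020.
So 1·log[Cu⁺] = 1·log(0.829) − log Q = -0.0814 − (1.4020) = -1.4834; [Cu⁺] = 10^(-1.4834) ≈ 0.033 M.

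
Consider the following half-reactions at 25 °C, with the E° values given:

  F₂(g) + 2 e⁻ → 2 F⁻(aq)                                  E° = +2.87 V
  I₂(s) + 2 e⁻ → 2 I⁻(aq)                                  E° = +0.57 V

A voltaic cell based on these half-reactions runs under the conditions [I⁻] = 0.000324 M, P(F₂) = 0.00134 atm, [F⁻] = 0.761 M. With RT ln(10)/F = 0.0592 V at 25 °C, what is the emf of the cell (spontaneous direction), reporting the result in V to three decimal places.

F₂/F⁻ is the cathode (higher E°), I₂/I⁻ the anode: E°cell = +2.87 − (+0.57) = +2.30 V, n = 2.
Overall: F₂(g) + 2 I⁻(aq) → 2 F⁻(aq) + I₂(s)
Q = [F⁻]^2 / (P(F₂)·[I⁻]^2); log Q = 9.615.
E = E° − (0.0592/n) log Q = +2.30 − (0.0592/2)(9.615) = +2.015 V.

+2.015 V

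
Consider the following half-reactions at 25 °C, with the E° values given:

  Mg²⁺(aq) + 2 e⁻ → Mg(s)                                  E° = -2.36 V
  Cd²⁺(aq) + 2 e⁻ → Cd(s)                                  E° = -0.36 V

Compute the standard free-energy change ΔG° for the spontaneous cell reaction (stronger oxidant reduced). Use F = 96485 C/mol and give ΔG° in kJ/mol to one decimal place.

-385.9 kJ/mol

Cd²⁺/Cd (E° = -0.36 V) is the cathode; Mg²⁺/Mg (E° = -2.36 V) is the anode, so E°cell = +2.00 V.
Balancing electrons gives n = 2 (lcm of 2 and 2).
ΔG° = −nFE° = −(2)(96485)(+2.00) = -385,940 J = -385.9 kJ/mol.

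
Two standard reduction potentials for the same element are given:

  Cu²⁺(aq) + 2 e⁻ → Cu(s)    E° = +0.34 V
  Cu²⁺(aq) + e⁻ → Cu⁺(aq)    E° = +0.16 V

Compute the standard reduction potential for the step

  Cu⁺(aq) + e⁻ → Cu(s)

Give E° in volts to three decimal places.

+0.520 V

Sequential free energies add, so n₃E°₃ = n₁E°₁ + n₂E°₂.
With n₃ = 2, and the known step contributing 1×(+0.16) V, the unknown satisfies 1·E° = 2×(+0.34) − 1×(+0.16) = +0.520.
E° = +0.520 / 1 = +0.520 V.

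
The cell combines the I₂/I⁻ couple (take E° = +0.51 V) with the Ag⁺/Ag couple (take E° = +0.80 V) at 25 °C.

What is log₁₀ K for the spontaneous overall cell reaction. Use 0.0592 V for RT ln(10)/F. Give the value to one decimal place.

9.8

Cathode: Ag⁺/Ag; anode: I₂/I⁻. E°cell = +0.29 V, n = 2.
log K = nE°cell / 0.0592 = (2)(+0.29) / 0.0592 = 9.8.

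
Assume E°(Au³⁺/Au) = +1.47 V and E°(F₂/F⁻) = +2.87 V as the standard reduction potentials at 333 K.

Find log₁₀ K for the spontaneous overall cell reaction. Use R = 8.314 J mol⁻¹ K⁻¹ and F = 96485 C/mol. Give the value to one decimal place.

127.1

Cathode: F₂/F⁻; anode: Au³⁺/Au. E°cell = (+2.87) − (+1.47) = +1.40 V, with n = 6.
ΔG° = −nFE° = −RT ln K, so ln K = nFE°/(RT) = (6)(96485)(+1.40) / ((8.314)(333)) = 292.742.
log₁₀ K = 292.742 / ln 10 = 127.1.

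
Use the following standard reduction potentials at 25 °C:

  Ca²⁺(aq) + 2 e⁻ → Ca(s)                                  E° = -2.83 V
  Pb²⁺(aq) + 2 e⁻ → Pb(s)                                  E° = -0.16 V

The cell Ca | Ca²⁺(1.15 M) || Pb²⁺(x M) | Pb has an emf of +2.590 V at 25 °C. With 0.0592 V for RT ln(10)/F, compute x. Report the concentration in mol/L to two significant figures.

Pb²⁺/Pb is the cathode, Ca²⁺/Ca the anode: E°cell = +2.67 V, n = 2.
Overall reaction: Pb²⁺(aq) + Ca(s) → Pb(s) + Ca²⁺(aq); Q = [Ca²⁺]^1/[Pb²⁺]^1.
From E = E° − (0.0592/n) log Q: log Q = (E° − E)·n/0.0592 = (+2.67 − (+2.590))·2/0.0592 = 2.7027.
So 1·log[Pb²⁺] = 1·log(1.15) − log Q = 0.0607 − (2.7027) = -2.6420; [Pb²⁺] = 10^(-2.6420) ≈ 0.0023 M.

0.0023 M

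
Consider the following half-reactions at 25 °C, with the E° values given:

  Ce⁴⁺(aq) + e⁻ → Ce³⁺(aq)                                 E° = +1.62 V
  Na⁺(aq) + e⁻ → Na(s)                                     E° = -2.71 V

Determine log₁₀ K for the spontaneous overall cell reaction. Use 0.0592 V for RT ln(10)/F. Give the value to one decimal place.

73.1

Cathode: Ce⁴⁺/Ce³⁺; anode: Na⁺/Na. E°cell = +4.33 V, n = 1.
log K = nE°cell / 0.0592 = (1)(+4.33) / 0.0592 = 73.1.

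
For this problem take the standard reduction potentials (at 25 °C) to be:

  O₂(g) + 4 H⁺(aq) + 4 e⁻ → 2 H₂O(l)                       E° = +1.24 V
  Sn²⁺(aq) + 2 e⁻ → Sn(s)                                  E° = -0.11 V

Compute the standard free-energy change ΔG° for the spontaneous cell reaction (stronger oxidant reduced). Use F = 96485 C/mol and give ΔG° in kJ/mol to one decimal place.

-521.0 kJ/mol

O₂/H₂O (E° = +1.24 V) is the cathode; Sn²⁺/Sn (E° = -0.11 V) is the anode, so E°cell = +1.35 V.
Balancing electrons gives n = 4 (lcm of 4 and 2).
ΔG° = −nFE° = −(4)(96485)(+1.35) = -521,019 J = -521.0 kJ/mol.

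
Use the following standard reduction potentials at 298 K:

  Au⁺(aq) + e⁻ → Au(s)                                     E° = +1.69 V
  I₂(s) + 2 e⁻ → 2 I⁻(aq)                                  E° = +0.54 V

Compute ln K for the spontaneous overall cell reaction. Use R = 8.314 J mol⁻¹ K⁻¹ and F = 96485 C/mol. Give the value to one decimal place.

89.6

Cathode: Au⁺/Au; anode: I₂/I⁻. E°cell = (+1.69) − (+0.54) = +1.15 V, with n = 2.
ΔG° = −nFE° = −RT ln K, so ln K = nFE°/(RT) = (2)(96485)(+1.15) / ((8.314)(298)) = 89.570.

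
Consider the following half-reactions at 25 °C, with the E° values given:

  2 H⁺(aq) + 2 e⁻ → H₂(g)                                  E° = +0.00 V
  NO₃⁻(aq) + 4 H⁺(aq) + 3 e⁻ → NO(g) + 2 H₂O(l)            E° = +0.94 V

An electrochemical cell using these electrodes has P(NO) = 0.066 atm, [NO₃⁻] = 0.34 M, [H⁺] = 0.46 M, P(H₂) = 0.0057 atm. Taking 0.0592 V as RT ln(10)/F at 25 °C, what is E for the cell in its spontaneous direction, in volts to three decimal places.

+0.881 V

NO₃⁻/NO is the cathode (higher E°), H⁺/H₂ the anode: E°cell = +0.94 − (+0.00) = +0.94 V, n = 6.
Overall: 2 NO₃⁻(aq) + 2 H⁺(aq) + 3 H₂(g) → 2 NO(g) + 4 H₂O(l)
Q = P(NO)^2 / ([NO₃⁻]^2·[H⁺]^2·P(H₂)^3); log Q = 5.983.
E = E° − (0.0592/n) log Q = +0.94 − (0.0592/6)(5.983) = +0.881 V.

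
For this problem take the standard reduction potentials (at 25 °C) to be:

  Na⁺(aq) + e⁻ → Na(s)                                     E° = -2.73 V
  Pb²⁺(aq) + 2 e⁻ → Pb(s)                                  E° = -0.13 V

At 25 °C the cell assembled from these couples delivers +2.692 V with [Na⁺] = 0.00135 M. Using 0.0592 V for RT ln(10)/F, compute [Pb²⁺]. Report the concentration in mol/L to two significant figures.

0.0023 M

Pb²⁺/Pb is the cathode, Na⁺/Na the anode: E°cell = +2.60 V, n = 2.
Overall reaction: Pb²⁺(aq) + 2 Na(s) → Pb(s) + 2 Na⁺(aq); Q = [Na⁺]^2/[Pb²⁺]^1.
From E = E° − (0.0592/n) log Q: log Q = (E° − E)·n/0.0592 = (+2.60 − (+2.692))·2/0.0592 = -3.1081.
So 1·log[Pb²⁺] = 2·log(0.00135) − log Q = -5.7393 − (-3.1081) = -2.6312; [Pb²⁺] = 10^(-2.6312) ≈ 0.0023 M.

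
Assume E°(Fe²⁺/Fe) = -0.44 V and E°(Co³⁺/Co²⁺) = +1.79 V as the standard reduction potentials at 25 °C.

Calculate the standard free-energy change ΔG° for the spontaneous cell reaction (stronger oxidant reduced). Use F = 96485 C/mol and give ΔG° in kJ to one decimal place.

-430.3 kJ

Co³⁺/Co²⁺ (E° = +1.79 V) is the cathode; Fe²⁺/Fe (E° = -0.44 V) is the anode, so E°cell = +2.23 V.
Balancing electrons gives n = 2 (lcm of 1 and 2).
ΔG° = −nFE° = −(2)(96485)(+2.23) = -430,323 J = -430.3 kJ.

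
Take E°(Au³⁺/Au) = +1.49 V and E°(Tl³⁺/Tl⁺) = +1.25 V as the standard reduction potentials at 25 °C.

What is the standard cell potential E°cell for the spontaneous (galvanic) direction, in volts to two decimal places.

The Au³⁺/Au couple has the higher reduction potential, so it is the cathode; Tl³⁺/Tl⁺ is oxidised at the anode.
E°cell = E°(cathode) − E°(anode) = (+1.49) − (+1.25) = +0.24 V.

+0.24 V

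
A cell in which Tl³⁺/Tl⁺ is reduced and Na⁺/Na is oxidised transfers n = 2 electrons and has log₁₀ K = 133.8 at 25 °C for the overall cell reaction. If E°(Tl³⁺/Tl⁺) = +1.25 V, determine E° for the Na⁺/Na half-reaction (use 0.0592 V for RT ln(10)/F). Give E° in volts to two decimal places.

E°cell = (0.0592/n)·log K = (0.0592/2)(133.8) = +3.960 V.
Since Tl³⁺/Tl⁺ is the cathode and Na⁺/Na the anode, E°cell = E°(Tl³⁺/Tl⁺) − E°(Na⁺/Na).
So E°(Na⁺/Na) = E°(Tl³⁺/Tl⁺) − E°cell = (+1.25) − (+3.960) = -2.71 V.

-2.71 V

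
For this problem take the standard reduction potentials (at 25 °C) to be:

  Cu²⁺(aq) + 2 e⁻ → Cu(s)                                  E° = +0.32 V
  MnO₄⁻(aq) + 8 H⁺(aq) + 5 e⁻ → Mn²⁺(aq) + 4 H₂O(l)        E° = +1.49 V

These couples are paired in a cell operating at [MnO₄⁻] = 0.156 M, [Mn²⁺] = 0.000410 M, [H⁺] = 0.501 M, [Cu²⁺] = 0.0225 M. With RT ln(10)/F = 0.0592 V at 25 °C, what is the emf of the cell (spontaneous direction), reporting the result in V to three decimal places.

MnO₄⁻/Mn²⁺ is the cathode (higher E°), Cu²⁺/Cu the anode: E°cell = +1.49 − (+0.32) = +1.17 V, n = 10.
Overall: 2 MnO₄⁻(aq) + 16 H⁺(aq) + 5 Cu(s) → 2 Mn²⁺(aq) + 8 H₂O(l) + 5 Cu²⁺(aq)
Q = [Mn²⁺]^2·[Cu²⁺]^5 / ([MnO₄⁻]^2·[H⁺]^16); log Q = -8.597.
E = E° − (0.0592/n) log Q = +1.17 − (0.0592/10)(-8.597) = +1.221 V.

+1.221 V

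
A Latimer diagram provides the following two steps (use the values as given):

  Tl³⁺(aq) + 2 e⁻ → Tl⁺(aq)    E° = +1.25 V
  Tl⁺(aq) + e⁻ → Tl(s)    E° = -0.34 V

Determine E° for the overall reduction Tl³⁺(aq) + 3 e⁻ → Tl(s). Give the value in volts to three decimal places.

+0.720 V

Adding the free-energy changes (−nFE°) of the two steps gives −n₃FE°₃ = −n₁FE°₁ − n₂FE°₂.
E°₃ = (2×+1.25 + 1×-0.34) / 3 = (+2.160) / 3 = +0.720 V.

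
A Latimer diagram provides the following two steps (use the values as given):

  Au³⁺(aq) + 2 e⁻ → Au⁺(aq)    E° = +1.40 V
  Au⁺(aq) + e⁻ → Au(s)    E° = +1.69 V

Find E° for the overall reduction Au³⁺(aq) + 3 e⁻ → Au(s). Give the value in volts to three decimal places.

+1.497 V

Standard free energies of sequential steps add: ΔG°₃ = ΔG°₁ + ΔG°₂, so n₃E°₃ = n₁E°₁ + n₂E°₂.
E°₃ = (2×+1.40 + 1×+1.69) / 3 = (+4.490) / 3 = +1.497 V.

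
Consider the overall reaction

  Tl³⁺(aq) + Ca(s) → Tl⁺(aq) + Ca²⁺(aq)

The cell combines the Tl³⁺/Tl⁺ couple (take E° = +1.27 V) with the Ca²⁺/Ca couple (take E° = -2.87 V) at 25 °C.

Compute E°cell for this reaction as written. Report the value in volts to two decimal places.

+4.14 V

The Tl³⁺/Tl⁺ couple has the higher reduction potential, so it is the cathode; Ca²⁺/Ca is oxidised at the anode.
E°cell = E°(cathode) − E°(anode) = (+1.27) − (-2.87) = +4.14 V.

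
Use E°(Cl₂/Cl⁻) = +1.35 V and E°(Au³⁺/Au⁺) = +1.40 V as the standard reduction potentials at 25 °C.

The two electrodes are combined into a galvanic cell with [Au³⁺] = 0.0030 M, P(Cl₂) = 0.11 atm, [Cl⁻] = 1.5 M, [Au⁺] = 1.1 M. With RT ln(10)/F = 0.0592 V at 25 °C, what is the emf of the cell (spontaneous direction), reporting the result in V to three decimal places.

+0.013 V

Au³⁺/Au⁺ is the cathode (higher E°), Cl₂/Cl⁻ the anode: E°cell = +1.40 − (+1.35) = +0.05 V, n = 2.
Overall: Au³⁺(aq) + 2 Cl⁻(aq) → Au⁺(aq) + Cl₂(g)
Q = [Au⁺]·P(Cl₂) / ([Au³⁺]·[Cl⁻]^2); log Q = 1.253.
E = E° − (0.0592/n) log Q = +0.05 − (0.0592/2)(1.253) = +0.013 V.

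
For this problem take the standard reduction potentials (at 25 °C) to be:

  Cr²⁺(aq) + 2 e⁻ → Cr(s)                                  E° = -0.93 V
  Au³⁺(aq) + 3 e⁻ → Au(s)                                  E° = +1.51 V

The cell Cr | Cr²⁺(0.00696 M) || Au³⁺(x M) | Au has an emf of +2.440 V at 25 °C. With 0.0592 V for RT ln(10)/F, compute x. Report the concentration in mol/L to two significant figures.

Au³⁺/Au is the cathode, Cr²⁺/Cr the anode: E°cell = +2.44 V, n = 6.
Overall reaction: 2 Au³⁺(aq) + 3 Cr(s) → 2 Au(s) + 3 Cr²⁺(aq); Q = [Cr²⁺]^3/[Au³⁺]^2.
From E = E° − (0.0592/n) log Q: log Q = (E° − E)·n/0.0592 = (+2.44 − (+2.440))·6/0.0592 = 0.0000.
So 2·log[Au³⁺] = 3·log(0.00696) − log Q = -6.4722 − (0.0000) = -6.4722; log[Au³⁺] = -6.4722 / 2 = -3.2361; [Au³⁺] = 10^(-3.2361) ≈ 0.00058 M.

0.00058 M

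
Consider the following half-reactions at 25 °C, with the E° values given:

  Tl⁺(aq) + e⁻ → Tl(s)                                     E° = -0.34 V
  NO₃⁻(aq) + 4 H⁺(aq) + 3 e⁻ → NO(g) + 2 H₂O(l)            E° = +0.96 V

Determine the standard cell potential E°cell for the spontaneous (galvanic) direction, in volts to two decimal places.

The NO₃⁻/NO couple has the higher reduction potential, so it is the cathode; Tl⁺/Tl is oxidised at the anode.
E°cell = E°(cathode) − E°(anode) = (+0.96) − (-0.34) = +1.30 V.

+1.30 V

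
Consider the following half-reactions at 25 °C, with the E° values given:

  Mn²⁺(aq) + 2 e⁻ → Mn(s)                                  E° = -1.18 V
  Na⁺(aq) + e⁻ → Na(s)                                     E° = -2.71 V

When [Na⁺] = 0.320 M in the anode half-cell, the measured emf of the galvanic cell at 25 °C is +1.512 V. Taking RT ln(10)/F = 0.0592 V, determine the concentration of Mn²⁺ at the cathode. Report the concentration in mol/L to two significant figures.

Mn²⁺/Mn is the cathode, Na⁺/Na the anode: E°cell = +1.53 V, n = 2.
Overall reaction: Mn²⁺(aq) + 2 Na(s) → Mn(s) + 2 Na⁺(aq); Q = [Na⁺]^2/[Mn²⁺]^1.
From E = E° − (0.0592/n) log Q: log Q = (E° − E)·n/0.0592 = (+1.53 − (+1.512))·2/0.0592 = 0.6081.
So 1·log[Mn²⁺] = 2·log(0.32) − log Q = -0.9897 − (0.6081) = -1.5978; [Mn²⁺] = 10^(-1.5978) ≈ 0.025 M.

0.025 M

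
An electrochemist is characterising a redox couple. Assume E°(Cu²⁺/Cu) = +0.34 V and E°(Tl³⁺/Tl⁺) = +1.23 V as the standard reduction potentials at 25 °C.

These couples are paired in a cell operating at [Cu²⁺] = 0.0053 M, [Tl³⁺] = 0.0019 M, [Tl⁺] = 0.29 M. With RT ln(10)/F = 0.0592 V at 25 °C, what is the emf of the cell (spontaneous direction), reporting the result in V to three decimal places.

Tl³⁺/Tl⁺ is the cathode (higher E°), Cu²⁺/Cu the anode: E°cell = +1.23 − (+0.34) = +0.89 V, n = 2.
Overall: Tl³⁺(aq) + Cu(s) → Tl⁺(aq) + Cu²⁺(aq)
Q = [Tl⁺]·[Cu²⁺] / ([Tl³⁺]); log Q = -0.092.
E = E° − (0.0592/n) log Q = +0.89 − (0.0592/2)(-0.092) = +0.893 V.

+0.893 V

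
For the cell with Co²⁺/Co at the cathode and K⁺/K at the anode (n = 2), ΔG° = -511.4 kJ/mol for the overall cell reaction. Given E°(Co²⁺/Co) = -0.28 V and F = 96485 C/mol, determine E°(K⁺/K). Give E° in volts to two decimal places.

-2.93 V

E°cell = −ΔG°/(nF) = −(-511.4×10³)/((2)(96485)) = +2.650 V.
Since Co²⁺/Co is the cathode and K⁺/K the anode, E°cell = E°(Co²⁺/Co) − E°(K⁺/K).
So E°(K⁺/K) = E°(Co²⁺/Co) − E°cell = (-0.28) − (+2.650) = -2.93 V.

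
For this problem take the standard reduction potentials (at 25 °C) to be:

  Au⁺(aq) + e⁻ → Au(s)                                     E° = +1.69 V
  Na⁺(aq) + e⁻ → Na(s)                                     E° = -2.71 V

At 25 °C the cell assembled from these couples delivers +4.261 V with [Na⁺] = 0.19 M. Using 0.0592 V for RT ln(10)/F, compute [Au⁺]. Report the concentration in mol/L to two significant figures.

0.00085 M

Au⁺/Au is the cathode, Na⁺/Na the anode: E°cell = +4.40 V, n = 1.
Overall reaction: Au⁺(aq) + Na(s) → Au(s) + Na⁺(aq); Q = [Na⁺]^1/[Au⁺]^1.
From E = E° − (0.0592/n) log Q: log Q = (E° − E)·n/0.0592 = (+4.40 − (+4.261))·1/0.0592 = 2.3480.
So 1·log[Au⁺] = 1·log(0.19) − log Q = -0.7212 − (2.3480) = -3.0692; [Au⁺] = 10^(-3.0692) ≈ 0.00085 M.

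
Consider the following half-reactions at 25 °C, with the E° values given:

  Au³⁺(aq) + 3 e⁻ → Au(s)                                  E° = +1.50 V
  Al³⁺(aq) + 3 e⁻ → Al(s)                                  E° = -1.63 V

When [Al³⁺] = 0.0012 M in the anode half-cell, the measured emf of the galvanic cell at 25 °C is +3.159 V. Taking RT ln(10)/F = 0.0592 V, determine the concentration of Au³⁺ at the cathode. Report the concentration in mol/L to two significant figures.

Au³⁺/Au is the cathode, Al³⁺/Al the anode: E°cell = +3.13 V, n = 3.
Overall reaction: Au³⁺(aq) + Al(s) → Au(s) + Al³⁺(aq); Q = [Al³⁺]^1/[Au³⁺]^1.
From E = E° − (0.0592/n) log Q: log Q = (E° − E)·n/0.0592 = (+3.13 − (+3.159))·3/0.0592 = -1.4696.
So 1·log[Au³⁺] = 1·log(0.0012) − log Q = -2.9208 − (-1.4696) = -1.4512; [Au³⁺] = 10^(-1.4512) ≈ 0.035 M.

0.035 M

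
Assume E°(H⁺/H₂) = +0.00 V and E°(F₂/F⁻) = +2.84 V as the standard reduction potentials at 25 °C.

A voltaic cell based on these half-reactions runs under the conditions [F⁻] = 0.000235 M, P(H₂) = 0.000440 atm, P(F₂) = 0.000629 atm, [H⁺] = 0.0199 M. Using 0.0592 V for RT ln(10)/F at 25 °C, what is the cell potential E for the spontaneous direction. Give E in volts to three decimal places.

+2.961 V

F₂/F⁻ is the cathode (higher E°), H⁺/H₂ the anode: E°cell = +2.84 − (+0.00) = +2.84 V, n = 2.
Overall: F₂(g) + H₂(g) → 2 F⁻(aq) + 2 H⁺(aq)
Q = [F⁻]^2·[H⁺]^2 / (P(F₂)·P(H₂)); log Q = -4.102.
E = E° − (0.0592/n) log Q = +2.84 − (0.0592/2)(-4.102) = +2.961 V.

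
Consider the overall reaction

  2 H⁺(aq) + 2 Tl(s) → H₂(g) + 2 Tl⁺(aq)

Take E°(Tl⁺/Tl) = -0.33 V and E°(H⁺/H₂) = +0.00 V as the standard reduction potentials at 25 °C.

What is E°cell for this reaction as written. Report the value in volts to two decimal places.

The H⁺/H₂ couple has the higher reduction potential, so it is the cathode; Tl⁺/Tl is oxidised at the anode.
E°cell = E°(cathode) − E°(anode) = (+0.00) − (-0.33) = +0.33 V.
Since E°cell > 0, the reaction is spontaneous under standard conditions.

+0.33 V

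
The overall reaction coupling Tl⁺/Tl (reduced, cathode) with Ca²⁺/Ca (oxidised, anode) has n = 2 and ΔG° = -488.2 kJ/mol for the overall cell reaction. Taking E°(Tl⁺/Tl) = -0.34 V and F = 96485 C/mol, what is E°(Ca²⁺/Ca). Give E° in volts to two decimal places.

-2.87 V

E°cell = −ΔG°/(nF) = −(-488.2×10³)/((2)(96485)) = +2.530 V.
Since Tl⁺/Tl is the cathode and Ca²⁺/Ca the anode, E°cell = E°(Tl⁺/Tl) − E°(Ca²⁺/Ca).
So E°(Ca²⁺/Ca) = E°(Tl⁺/Tl) − E°cell = (-0.34) − (+2.530) = -2.87 V.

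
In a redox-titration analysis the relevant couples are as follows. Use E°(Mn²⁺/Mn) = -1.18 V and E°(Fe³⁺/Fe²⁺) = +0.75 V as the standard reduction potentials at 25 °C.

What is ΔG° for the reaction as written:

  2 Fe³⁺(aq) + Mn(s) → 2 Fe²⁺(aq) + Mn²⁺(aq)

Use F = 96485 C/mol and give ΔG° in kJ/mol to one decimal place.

As written, Fe³⁺/Fe²⁺ is reduced (cathode) and Mn²⁺/Mn is oxidised (anode), so E°cell = (+0.75) − (-1.18) = +1.93 V.
Balancing electrons gives n = 2.
ΔG° = −nFE° = −(2)(96485)(+1.93) = -372,432 J = -372.4 kJ/mol.

-372.4 kJ/mol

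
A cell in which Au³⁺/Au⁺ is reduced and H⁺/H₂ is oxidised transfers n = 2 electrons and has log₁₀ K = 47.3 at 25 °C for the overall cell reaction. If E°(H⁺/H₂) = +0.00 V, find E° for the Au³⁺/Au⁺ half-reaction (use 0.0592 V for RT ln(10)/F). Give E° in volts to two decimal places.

+1.40 V

E°cell = (0.0592/n)·log K = (0.0592/2)(47.3) = +1.400 V.
Since Au³⁺/Au⁺ is the cathode and H⁺/H₂ the anode, E°cell = E°(Au³⁺/Au⁺) − E°(H⁺/H₂).
So E°(Au³⁺/Au⁺) = E°cell + E°(H⁺/H₂) = +1.400 + (+0.00) = +1.40 V.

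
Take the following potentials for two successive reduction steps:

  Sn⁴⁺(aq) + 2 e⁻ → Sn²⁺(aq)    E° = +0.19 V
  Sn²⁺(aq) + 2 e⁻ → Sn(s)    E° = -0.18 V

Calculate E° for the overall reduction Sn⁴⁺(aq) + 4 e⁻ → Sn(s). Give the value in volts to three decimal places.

Since ΔG° = −nFE° is additive over sequential reductions, n₃E°₃ = n₁E°₁ + n₂E°₂.
E°₃ = (2×+0.19 + 2×-0.18) / 4 = (+0.020) / 4 = +0.005 V.

+0.005 V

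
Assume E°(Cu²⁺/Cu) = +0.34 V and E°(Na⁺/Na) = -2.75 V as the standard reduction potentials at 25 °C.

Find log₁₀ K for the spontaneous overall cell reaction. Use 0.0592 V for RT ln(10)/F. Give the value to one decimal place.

104.4

Cathode: Cu²⁺/Cu; anode: Na⁺/Na. E°cell = +3.09 V, n = 2.
log K = nE°cell / 0.0592 = (2)(+3.09) / 0.0592 = 104.4.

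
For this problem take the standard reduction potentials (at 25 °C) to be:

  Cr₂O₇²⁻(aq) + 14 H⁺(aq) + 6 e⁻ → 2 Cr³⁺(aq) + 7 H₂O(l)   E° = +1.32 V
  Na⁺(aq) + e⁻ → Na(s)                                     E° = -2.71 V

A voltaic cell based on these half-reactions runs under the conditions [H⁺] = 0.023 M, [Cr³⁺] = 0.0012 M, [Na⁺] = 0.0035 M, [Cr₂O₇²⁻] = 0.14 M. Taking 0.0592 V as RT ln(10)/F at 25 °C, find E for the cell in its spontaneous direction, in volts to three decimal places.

+3.998 V

Cr₂O₇²⁻/Cr³⁺ is the cathode (higher E°), Na⁺/Na the anode: E°cell = +1.32 − (-2.71) = +4.03 V, n = 6.
Overall: Cr₂O₇²⁻(aq) + 14 H⁺(aq) + 6 Na(s) → 2 Cr³⁺(aq) + 7 H₂O(l) + 6 Na⁺(aq)
Q = [Cr³⁺]^2·[Na⁺]^6 / ([Cr₂O₇²⁻]·[H⁺]^14); log Q = 3.212.
E = E° − (0.0592/n) log Q = +4.03 − (0.0592/6)(3.212) = +3.998 V.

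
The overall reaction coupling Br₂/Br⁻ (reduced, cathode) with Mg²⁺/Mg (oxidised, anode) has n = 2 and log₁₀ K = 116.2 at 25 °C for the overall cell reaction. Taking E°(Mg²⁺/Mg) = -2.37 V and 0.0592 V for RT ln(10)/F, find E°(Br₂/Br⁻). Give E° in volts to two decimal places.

E°cell = (0.0592/n)·log K = (0.0592/2)(116.2) = +3.440 V.
Since Br₂/Br⁻ is the cathode and Mg²⁺/Mg the anode, E°cell = E°(Br₂/Br⁻) − E°(Mg²⁺/Mg).
So E°(Br₂/Br⁻) = E°cell + E°(Mg²⁺/Mg) = +3.440 + (-2.37) = +1.07 V.

+1.07 V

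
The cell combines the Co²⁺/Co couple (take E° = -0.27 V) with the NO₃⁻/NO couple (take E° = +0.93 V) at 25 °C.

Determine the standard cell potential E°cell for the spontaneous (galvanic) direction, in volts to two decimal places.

+1.20 V

The NO₃⁻/NO couple has the higher reduction potential, so it is the cathode; Co²⁺/Co is oxidised at the anode.
E°cell = E°(cathode) − E°(anode) = (+0.93) − (-0.27) = +1.20 V.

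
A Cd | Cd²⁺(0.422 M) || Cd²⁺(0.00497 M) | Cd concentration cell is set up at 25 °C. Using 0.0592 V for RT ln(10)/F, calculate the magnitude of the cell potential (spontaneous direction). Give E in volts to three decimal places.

For a concentration cell E°cell = 0. The 0.422 M side is the cathode (reduction is favoured where [Cd²⁺] is higher).
With n = 2, E = −(0.0592/2) log([Cd²⁺]ₐₙ/[Cd²⁺]꜀ₐₜ) = −(0.0592/2) log(0.00497/0.422) = −(0.0592/2)(-1.929) = +0.057 V.

+0.057 V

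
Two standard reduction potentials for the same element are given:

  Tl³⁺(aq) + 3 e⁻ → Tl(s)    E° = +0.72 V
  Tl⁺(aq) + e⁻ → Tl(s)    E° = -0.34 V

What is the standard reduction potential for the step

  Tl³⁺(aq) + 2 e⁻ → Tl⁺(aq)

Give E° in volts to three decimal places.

+1.250 V

Sequential free energies add, so n₃E°₃ = n₁E°₁ + n₂E°₂.
With n₃ = 3, and the known step contributing 1×(-0.34) V, the unknown satisfies 2·E° = 3×(+0.72) − 1×(-0.34) = +2.500.
E° = +2.500 / 2 = +1.250 V.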